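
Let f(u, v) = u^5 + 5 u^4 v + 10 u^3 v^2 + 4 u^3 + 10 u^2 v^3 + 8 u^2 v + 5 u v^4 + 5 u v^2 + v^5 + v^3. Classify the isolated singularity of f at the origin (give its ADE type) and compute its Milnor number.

Type D_{6}, Milnor number mu = 6.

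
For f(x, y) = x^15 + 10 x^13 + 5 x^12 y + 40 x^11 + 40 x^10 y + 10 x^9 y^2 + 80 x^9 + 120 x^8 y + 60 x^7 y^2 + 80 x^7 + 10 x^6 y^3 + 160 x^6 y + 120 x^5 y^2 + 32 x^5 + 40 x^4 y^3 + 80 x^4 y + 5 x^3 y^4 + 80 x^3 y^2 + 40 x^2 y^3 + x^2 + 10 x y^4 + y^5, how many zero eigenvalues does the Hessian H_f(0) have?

1

Hessian at 0 has rank 1.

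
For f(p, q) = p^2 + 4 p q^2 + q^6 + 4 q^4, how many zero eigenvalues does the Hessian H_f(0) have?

1

The Hessian at 0 is [[2, 0], [0, 0]] of rank 1; hence corank 1.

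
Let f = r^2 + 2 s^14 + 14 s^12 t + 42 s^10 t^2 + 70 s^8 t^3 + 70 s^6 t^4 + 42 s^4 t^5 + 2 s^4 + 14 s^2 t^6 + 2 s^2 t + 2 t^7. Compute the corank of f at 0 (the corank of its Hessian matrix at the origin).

2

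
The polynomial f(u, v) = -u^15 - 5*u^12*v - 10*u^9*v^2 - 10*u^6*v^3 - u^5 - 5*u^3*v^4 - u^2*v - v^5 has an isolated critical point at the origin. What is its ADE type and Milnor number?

Type D_6, Milnor number mu = 6.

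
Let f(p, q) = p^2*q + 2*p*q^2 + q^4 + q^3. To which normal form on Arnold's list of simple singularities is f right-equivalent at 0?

D_{5}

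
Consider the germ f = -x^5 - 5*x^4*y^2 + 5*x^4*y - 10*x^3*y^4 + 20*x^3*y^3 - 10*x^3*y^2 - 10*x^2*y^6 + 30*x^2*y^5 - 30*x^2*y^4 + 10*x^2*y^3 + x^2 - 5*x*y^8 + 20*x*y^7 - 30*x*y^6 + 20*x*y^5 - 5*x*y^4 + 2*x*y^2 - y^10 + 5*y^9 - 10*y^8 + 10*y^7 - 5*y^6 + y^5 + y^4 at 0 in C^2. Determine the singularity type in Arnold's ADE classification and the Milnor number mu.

The Hessian of f at 0 is [[2, 0], [0, 0]] with rank 1, so corank 1. A Groebner basis of the Jacobian ideal J(f) in C{x,y} is {x^2, x + y^2}; counting standard monomials gives mu = 4. Corank 1: A-series; mu = 4 gives A_4.

Type A_4, Milnor number mu = 4.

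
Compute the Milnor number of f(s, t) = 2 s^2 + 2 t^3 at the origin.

2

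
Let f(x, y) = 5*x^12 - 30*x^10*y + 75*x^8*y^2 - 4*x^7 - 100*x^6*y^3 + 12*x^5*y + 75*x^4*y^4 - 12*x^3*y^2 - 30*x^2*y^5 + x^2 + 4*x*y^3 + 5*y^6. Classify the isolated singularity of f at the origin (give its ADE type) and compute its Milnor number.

The Hessian of f at 0 is [[2, 0], [0, 0]] with rank 1, so corank 1. A Groebner basis of the Jacobian ideal J(f) in C{x,y} is {x*y^2, x/2 + y^3, x^2}; counting standard monomials gives mu = 5. Corank 1: A-series; mu = 5 gives A_5.

Type A_{5}, Milnor number mu = 5.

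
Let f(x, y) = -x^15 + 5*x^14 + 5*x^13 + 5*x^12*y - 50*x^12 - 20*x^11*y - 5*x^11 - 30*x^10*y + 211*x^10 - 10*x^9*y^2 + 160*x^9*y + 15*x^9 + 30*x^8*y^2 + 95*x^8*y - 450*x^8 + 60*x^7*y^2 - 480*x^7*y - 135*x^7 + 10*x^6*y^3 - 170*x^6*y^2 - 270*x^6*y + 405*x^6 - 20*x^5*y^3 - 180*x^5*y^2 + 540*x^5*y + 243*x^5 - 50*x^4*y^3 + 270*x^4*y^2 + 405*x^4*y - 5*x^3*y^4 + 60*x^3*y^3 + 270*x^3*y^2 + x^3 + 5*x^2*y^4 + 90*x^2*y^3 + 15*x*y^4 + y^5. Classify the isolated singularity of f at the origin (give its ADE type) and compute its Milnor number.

The Hessian of f at 0 has rank 0. Corank 2; j^3 = x^3 is a perfect cube, so E-series; the 5-jet and mu = 8 give E_8.

Type E_{8}, Milnor number mu = 8.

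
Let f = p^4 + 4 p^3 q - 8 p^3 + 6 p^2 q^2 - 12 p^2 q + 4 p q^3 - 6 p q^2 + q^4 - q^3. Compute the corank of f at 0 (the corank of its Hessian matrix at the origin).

2

Hessian at 0 has rank 0.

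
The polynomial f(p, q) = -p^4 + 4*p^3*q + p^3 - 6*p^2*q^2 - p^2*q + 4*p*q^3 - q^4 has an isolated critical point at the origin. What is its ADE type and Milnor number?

Type D_{5}, Milnor number mu = 5.

The Hessian of f at 0 has rank 0. Corank 2; j^3 = p^2*(p - q) has shape L^2 M (L != M), so D-series; mu = 5 gives D_5.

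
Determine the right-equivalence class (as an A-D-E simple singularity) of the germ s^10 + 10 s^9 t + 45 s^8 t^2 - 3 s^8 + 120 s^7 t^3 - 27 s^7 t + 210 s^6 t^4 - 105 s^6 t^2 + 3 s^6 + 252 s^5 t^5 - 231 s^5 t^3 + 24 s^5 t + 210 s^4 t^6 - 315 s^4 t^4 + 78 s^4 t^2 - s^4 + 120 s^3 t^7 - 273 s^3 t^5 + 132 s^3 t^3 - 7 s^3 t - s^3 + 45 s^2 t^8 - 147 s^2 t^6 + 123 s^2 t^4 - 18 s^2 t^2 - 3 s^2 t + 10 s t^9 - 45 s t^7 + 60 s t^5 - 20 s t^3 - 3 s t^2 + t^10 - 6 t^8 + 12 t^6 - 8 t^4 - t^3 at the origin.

E7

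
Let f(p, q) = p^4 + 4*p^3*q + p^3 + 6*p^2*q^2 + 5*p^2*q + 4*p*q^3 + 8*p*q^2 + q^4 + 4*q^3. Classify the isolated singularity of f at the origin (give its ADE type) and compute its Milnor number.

Type D5, Milnor number mu = 5.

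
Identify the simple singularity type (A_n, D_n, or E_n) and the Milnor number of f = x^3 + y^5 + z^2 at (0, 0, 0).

The Hessian of f at 0 has rank 1. Corank 2; j^3 = x^3 is a perfect cube, so E-series; the 5-jet and mu = 8 give E_8.

Type E_{8}, Milnor number mu = 8.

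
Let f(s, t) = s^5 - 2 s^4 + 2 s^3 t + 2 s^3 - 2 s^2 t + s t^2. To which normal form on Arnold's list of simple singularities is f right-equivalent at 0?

The Hessian of f at 0 has rank 0. Corank 2; j^3 = s*(2*s^2 - 2*s*t + t^2) splits into three distinct lines over C (the quadratic factor has nonzero discriminant), so D_4.

D_{4}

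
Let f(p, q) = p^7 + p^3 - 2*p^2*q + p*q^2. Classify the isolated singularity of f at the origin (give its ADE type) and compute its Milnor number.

Type D_8, Milnor number mu = 8.

The Hessian of f at 0 has rank 0. Corank 2; j^3 = p*(p - q)^2 has shape L^2 M (L != M), so D-series; mu = 8 gives D_8.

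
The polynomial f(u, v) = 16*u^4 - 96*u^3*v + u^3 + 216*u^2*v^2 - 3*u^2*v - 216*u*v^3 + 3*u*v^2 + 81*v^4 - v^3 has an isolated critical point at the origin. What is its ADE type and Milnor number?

Type E6, Milnor number mu = 6.

The Hessian of f at 0 has rank 0. Corank 2; j^3 = (u - v)^3 is a perfect cube, so E-series; the 4-jet and mu = 6 give E_6.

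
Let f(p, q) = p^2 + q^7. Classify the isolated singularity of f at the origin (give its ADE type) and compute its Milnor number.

Type A_6, Milnor number mu = 6.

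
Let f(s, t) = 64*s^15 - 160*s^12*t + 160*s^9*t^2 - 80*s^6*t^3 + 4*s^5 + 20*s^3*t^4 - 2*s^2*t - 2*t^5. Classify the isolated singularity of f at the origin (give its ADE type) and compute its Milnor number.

Type D_6, Milnor number mu = 6.

The Hessian of f at 0 is [[0, 0], [0, 0]] with rank 0, so corank 2. A Groebner basis of the Jacobian ideal J(f) in C{s,t} is {s^2/5 + t^4, s^3, s*t}; counting standard monomials gives mu = 6. Corank 2; j^3 = -2*s^2*t has shape L^2 M (L != M), so D-series; mu = 6 gives D_6.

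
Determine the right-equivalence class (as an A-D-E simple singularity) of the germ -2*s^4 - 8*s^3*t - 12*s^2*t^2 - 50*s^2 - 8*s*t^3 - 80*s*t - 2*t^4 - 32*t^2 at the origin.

The Hessian of f at 0 is [[-100, -80], [-80, -64]] with rank 1, so corank 1. A Groebner basis of the Jacobian ideal J(f) in C{s,t} is {t^3, s + 4*t/5}; counting standard monomials gives mu = 3. Corank 1: A-series; mu = 3 gives A_3.

A_{3}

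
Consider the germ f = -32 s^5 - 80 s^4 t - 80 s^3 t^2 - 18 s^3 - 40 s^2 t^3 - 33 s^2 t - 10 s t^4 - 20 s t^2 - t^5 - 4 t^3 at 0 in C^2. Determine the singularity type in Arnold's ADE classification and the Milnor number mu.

Type D_6, Milnor number mu = 6.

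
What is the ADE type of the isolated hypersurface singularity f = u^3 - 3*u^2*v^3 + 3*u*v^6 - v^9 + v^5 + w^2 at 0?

E_{8}

The Hessian of f at 0 has rank 1. Corank 2; j^3 = u^3 is a perfect cube, so E-series; the 5-jet and mu = 8 give E_8.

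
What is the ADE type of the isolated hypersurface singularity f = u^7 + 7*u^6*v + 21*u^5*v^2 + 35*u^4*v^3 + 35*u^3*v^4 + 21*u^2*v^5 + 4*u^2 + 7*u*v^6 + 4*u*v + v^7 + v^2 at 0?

The Hessian of f at 0 has rank 1. Corank 1: A-series; mu = 6 gives A_6.

A_6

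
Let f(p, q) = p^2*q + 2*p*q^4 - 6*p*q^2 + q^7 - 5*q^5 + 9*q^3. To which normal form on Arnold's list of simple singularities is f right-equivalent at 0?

D_6

The Hessian of f at 0 has rank 0. Corank 2; j^3 = q*(p - 3*q)^2 has shape L^2 M (L != M), so D-series; mu = 6 gives D_6.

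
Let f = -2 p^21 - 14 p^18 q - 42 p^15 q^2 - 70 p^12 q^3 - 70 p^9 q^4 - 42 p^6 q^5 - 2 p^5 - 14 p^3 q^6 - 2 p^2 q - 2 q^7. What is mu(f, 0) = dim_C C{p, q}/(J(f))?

The Hessian of f at 0 has rank 0. Corank 2; j^3 = -2*p^2*q has shape L^2 M (L != M), so D-series; mu = 8 gives D_8.

8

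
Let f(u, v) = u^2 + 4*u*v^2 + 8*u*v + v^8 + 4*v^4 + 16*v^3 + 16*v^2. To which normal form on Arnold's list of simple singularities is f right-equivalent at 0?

A_{7}

The Hessian of f at 0 has rank 1. Corank 1: A-series; mu = 7 gives A_7.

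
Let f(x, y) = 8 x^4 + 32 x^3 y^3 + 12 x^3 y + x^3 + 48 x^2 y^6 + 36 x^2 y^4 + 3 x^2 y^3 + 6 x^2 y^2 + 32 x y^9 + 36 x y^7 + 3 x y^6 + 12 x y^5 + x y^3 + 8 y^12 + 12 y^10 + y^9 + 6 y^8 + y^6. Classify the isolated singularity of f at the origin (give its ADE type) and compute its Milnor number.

The Hessian of f at 0 has rank 0. Corank 2; j^3 = x^3 is a perfect cube, so E-series; the 4-jet and mu = 7 give E_7.

Type E_7, Milnor number mu = 7.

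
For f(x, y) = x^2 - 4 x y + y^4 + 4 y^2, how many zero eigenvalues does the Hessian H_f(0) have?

The Hessian at 0 is [[2, -4], [-4, 8]] of rank 1; hence corank 1.

1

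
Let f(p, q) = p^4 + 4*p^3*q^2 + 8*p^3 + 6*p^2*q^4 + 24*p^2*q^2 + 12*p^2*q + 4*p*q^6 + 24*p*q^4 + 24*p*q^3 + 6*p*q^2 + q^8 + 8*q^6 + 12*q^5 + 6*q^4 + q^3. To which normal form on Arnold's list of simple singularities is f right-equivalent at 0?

The Hessian of f at 0 is [[0, 0], [0, 0]] with rank 0, so corank 2. A Groebner basis of the Jacobian ideal J(f) in C{p,q} is {p^3, p^2*q + p^2/4 + p*q/4 + q^2/16, -p^2 + p*q^2 - p*q - q^2/4, 3*p^2 + 3*p*q + q^3 + 3*q^2/4}; counting standard monomials gives mu = 6. Corank 2; j^3 = (2*p + q)^3 is a perfect cube, so E-series; the 4-jet and mu = 6 give E_6.

E_{6}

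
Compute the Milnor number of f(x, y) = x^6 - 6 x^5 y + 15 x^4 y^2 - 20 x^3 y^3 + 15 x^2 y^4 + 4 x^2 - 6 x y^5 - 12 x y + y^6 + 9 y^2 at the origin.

5

The Hessian of f at 0 has rank 1. Corank 1: A-series; mu = 5 gives A_5.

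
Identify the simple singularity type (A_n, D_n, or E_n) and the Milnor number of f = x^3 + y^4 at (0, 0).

Type E_6, Milnor number mu = 6.

The Hessian of f at 0 has rank 0. Corank 2; j^3 = x^3 is a perfect cube, so E-series; the 4-jet and mu = 6 give E_6.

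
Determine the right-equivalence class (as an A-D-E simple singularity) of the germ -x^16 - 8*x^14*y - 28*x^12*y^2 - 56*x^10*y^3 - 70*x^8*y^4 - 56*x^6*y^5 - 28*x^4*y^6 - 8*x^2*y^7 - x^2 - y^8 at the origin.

A_7

The Hessian of f at 0 is [[-2, 0], [0, 0]] with rank 1, so corank 1. A Groebner basis of the Jacobian ideal J(f) in C{x,y} is {y^7, x}; counting standard monomials gives mu = 7. Corank 1: A-series; mu = 7 gives A_7.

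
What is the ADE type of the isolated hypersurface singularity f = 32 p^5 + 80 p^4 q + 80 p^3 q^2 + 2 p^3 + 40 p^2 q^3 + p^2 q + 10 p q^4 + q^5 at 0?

The Hessian of f at 0 is [[0, 0], [0, 0]] with rank 0, so corank 2. A Groebner basis of the Jacobian ideal J(f) in C{p,q} is {-p*q/10 + q^4, p*q^2, p^2 + p*q/2}; counting standard monomials gives mu = 6. Corank 2; j^3 = p^2*(2*p + q) has shape L^2 M (L != M), so D-series; mu = 6 gives D_6.

D_6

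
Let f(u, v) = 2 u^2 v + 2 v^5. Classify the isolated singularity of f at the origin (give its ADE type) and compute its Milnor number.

Type D_6, Milnor number mu = 6.

The Hessian of f at 0 is [[0, 0], [0, 0]] with rank 0, so corank 2. A Groebner basis of the Jacobian ideal J(f) in C{u,v} is {u^2/5 + v^4, u^3, u*v}; counting standard monomials gives mu = 6. Corank 2; j^3 = 2*u^2*v has shape L^2 M (L != M), so D-series; mu = 6 gives D_6.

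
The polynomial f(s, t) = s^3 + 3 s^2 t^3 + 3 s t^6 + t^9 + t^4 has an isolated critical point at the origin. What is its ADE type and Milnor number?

The Hessian of f at 0 has rank 0. Corank 2; j^3 = s^3 is a perfect cube, so E-series; the 4-jet and mu = 6 give E_6.

Type E6, Milnor number mu = 6.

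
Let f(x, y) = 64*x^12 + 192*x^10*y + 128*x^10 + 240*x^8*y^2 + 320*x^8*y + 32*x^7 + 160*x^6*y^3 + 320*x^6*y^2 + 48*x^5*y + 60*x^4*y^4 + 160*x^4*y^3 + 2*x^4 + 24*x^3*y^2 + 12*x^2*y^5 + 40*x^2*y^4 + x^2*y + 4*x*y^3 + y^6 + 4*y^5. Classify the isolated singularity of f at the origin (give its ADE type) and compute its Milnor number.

Type D_{7}, Milnor number mu = 7.

The Hessian of f at 0 is [[0, 0], [0, 0]] with rank 0, so corank 2. A Groebner basis of the Jacobian ideal J(f) in C{x,y} is {x^3, x^2*y + 2*x^2/3 + 4*x*y^2/3, x*y/2 + y^3}; counting standard monomials gives mu = 7. Corank 2; j^3 = x^2*y has shape L^2 M (L != M), so D-series; mu = 7 gives D_7.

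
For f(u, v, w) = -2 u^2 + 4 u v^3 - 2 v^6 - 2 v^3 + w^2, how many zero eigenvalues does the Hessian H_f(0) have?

The Hessian at 0 is [[-4, 0, 0], [0, 0, 0], [0, 0, 2]] of rank 2; hence corank 1.

1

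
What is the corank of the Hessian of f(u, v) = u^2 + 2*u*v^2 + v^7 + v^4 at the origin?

1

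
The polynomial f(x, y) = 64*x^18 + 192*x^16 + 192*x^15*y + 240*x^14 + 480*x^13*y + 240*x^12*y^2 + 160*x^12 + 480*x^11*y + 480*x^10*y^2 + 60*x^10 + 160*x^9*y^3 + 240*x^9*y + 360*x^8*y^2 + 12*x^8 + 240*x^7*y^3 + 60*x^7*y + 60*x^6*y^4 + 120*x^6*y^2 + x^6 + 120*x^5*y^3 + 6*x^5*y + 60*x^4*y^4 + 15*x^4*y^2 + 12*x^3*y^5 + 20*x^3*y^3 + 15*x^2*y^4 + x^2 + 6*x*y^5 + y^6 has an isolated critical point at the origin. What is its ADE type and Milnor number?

Type A_5, Milnor number mu = 5.

The Hessian of f at 0 has rank 1. Corank 1: A-series; mu = 5 gives A_5.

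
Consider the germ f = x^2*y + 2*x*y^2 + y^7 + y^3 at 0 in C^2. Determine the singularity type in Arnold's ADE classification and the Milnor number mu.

Type D8, Milnor number mu = 8.

The Hessian of f at 0 has rank 0. Corank 2; j^3 = y*(x + y)^2 has shape L^2 M (L != M), so D-series; mu = 8 gives D_8.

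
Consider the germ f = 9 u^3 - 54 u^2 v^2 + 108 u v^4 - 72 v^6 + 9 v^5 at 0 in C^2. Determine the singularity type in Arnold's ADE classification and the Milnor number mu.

Type E_{8}, Milnor number mu = 8.

The Hessian of f at 0 is [[0, 0], [0, 0]] with rank 0, so corank 2. A Groebner basis of the Jacobian ideal J(f) in C{u,v} is {v^4, u^3, -u^2/4 + u*v^2}; counting standard monomials gives mu = 8. Corank 2; j^3 = 9*u^3 is a perfect cube, so E-series; the 5-jet and mu = 8 give E_8.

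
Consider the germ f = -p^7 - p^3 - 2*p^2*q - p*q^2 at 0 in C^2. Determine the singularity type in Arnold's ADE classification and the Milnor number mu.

Type D_{8}, Milnor number mu = 8.

The Hessian of f at 0 has rank 0. Corank 2; j^3 = -p*(p + q)^2 has shape L^2 M (L != M), so D-series; mu = 8 gives D_8.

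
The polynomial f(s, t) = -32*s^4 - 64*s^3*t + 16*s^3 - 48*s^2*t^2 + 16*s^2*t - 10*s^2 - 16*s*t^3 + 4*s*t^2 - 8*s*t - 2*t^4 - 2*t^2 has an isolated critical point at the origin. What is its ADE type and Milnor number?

The Hessian of f at 0 has rank 2. Corank 0: nondegenerate Morse point, so A_1.

Type A_{1}, Milnor number mu = 1.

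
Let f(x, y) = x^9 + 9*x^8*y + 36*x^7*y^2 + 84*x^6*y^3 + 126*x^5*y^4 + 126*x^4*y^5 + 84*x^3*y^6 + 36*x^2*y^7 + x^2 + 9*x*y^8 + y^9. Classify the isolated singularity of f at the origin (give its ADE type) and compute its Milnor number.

Type A_8, Milnor number mu = 8.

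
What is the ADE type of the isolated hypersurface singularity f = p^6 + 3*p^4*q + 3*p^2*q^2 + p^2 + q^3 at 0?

A_{2}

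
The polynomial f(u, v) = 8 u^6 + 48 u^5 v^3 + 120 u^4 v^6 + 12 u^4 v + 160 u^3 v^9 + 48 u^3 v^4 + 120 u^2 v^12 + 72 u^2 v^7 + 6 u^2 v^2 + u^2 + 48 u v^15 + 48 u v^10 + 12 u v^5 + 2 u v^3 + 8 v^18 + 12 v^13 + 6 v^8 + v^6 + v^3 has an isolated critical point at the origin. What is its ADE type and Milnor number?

The Hessian of f at 0 has rank 1. Corank 1: A-series; mu = 2 gives A_2.

Type A2, Milnor number mu = 2.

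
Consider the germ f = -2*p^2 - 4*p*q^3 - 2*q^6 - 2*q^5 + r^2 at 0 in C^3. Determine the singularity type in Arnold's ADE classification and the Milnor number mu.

The Hessian of f at 0 has rank 2. Corank 1: A-series; mu = 4 gives A_4.

Type A4, Milnor number mu = 4.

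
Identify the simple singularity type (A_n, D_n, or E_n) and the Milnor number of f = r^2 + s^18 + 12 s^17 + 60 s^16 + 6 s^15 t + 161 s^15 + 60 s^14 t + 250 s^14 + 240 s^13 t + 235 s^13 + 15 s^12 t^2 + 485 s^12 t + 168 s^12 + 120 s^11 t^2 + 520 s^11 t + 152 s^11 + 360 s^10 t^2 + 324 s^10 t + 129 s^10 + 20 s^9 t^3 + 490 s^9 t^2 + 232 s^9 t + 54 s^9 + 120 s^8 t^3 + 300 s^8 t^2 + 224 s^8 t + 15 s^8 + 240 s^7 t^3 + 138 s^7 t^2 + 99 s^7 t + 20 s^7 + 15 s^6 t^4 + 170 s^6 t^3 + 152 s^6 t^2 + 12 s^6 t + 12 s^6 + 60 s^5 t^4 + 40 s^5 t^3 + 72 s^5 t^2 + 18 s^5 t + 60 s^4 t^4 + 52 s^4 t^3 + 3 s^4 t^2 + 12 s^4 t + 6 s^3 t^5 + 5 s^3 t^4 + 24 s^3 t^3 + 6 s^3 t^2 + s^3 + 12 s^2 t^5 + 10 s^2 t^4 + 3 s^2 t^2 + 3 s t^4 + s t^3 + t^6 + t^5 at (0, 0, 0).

The Hessian of f at 0 is [[0, 0, 0], [0, 0, 0], [0, 0, 2]] with rank 1, so corank 2. A Groebner basis of the Jacobian ideal J(f) in C{s,t,r} is {-s^2 + t^4 - t^3/3, s^3, s^2*t + s^2/3 + t^3/9, s^2 + s*t^2 + t^3/3, r}; counting standard monomials gives mu = 7. Corank 2; j^3 = s^3 is a perfect cube, so E-series; the 4-jet and mu = 7 give E_7.

Type E7, Milnor number mu = 7.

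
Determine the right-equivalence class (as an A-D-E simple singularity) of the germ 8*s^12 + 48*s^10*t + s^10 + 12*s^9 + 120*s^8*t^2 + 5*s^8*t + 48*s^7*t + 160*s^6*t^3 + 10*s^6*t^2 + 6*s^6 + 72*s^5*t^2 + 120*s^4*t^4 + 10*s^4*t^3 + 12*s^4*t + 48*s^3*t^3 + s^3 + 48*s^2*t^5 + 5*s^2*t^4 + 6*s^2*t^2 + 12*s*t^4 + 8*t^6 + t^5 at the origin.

E_{8}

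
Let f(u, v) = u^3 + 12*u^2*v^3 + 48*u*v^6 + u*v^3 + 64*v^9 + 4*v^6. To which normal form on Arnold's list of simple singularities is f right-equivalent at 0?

E7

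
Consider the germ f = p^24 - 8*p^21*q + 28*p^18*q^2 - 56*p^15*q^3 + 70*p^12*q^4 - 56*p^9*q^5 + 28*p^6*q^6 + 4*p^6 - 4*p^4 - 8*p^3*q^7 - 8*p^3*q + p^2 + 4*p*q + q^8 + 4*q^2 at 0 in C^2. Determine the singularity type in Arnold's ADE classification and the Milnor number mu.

Type A_{7}, Milnor number mu = 7.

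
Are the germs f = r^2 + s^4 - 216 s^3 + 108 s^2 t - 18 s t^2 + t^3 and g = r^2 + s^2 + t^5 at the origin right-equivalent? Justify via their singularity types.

The Hessian of f at 0 is [[0, 0, 0], [0, 0, 0], [0, 0, 2]] with rank 1, so corank 2. A Groebner basis of the Jacobian ideal J(f) in C{s,t,r} is {t^4, s*t^2 - t^3/9, s^2 - s*t/3 + t^2/36, r}; counting standard monomials gives mu = 6. Corank 2; j^3 = -(6*s - t)^3 is a perfect cube, so E-series; the 4-jet and mu = 6 give E_6. The Hessian of g at 0 is [[2, 0, 0], [0, 0, 0], [0, 0, 2]] with rank 2, so corank 1. A Groebner basis of the Jacobian ideal J(g) in C{s,t,r} is {t^4, s, r}; counting standard monomials gives mu = 4. Corank 1: A-series; mu = 4 gives A_4. f is E_6 but g is A_4, hence not right-equivalent.

No.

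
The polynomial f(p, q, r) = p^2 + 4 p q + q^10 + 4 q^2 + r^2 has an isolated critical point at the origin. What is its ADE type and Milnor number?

Type A9, Milnor number mu = 9.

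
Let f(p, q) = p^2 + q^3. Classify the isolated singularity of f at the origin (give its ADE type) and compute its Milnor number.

Type A2, Milnor number mu = 2.

The Hessian of f at 0 has rank 1. Corank 1: A-series; mu = 2 gives A_2.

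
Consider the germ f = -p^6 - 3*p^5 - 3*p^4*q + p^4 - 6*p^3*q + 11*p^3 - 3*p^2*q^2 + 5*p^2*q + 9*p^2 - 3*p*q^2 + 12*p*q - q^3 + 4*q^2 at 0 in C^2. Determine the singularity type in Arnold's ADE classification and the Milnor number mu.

The Hessian of f at 0 has rank 1. Corank 1: A-series; mu = 2 gives A_2.

Type A_2, Milnor number mu = 2.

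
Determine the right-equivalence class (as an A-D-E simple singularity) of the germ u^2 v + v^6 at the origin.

D_7

The Hessian of f at 0 has rank 0. Corank 2; j^3 = u^2*v has shape L^2 M (L != M), so D-series; mu = 7 gives D_7.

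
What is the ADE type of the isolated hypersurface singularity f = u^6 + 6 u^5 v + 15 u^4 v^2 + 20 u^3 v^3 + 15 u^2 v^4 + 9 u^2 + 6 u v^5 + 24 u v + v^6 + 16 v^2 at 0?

A_{5}

The Hessian of f at 0 is [[18, 24], [24, 32]] with rank 1, so corank 1. A Groebner basis of the Jacobian ideal J(f) in C{u,v} is {v^5, u + 4*v/3}; counting standard monomials gives mu = 5. Corank 1: A-series; mu = 5 gives A_5.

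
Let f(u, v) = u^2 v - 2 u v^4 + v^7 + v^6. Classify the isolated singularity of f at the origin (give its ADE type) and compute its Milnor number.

Type D7, Milnor number mu = 7.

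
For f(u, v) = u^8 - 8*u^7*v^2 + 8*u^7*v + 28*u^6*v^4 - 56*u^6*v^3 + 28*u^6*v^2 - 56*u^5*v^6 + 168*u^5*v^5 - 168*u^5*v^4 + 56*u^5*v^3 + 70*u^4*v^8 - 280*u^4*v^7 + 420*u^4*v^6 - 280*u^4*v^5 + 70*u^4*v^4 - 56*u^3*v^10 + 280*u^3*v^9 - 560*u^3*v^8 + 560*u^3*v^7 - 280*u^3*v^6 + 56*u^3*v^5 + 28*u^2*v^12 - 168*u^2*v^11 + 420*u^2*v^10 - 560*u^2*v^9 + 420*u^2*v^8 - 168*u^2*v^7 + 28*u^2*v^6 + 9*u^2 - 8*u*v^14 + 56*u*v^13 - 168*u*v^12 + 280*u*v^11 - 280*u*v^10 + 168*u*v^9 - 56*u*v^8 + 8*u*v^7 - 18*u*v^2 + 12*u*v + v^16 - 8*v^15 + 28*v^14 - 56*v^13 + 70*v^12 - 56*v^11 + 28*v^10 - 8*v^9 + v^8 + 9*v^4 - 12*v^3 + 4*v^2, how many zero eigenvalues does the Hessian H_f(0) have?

1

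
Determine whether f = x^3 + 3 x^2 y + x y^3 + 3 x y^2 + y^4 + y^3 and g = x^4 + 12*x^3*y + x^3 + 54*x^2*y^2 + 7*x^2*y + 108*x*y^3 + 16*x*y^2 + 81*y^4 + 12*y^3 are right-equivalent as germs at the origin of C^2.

No.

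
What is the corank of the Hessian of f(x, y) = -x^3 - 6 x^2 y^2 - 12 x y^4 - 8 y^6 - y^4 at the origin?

The Hessian at 0 is [[0, 0], [0, 0]] of rank 0; hence corank 2.

2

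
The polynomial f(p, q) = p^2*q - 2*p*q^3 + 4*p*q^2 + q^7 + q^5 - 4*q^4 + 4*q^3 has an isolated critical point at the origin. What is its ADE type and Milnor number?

Type D8, Milnor number mu = 8.

The Hessian of f at 0 has rank 0. Corank 2; j^3 = q*(p + 2*q)^2 has shape L^2 M (L != M), so D-series; mu = 8 gives D_8.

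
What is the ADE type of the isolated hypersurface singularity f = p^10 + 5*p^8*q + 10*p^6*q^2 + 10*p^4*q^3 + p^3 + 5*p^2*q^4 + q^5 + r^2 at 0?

E8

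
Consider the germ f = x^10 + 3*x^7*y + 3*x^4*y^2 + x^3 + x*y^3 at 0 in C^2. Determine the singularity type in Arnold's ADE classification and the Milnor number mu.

The Hessian of f at 0 has rank 0. Corank 2; j^3 = x^3 is a perfect cube, so E-series; the 4-jet and mu = 7 give E_7.

Type E7, Milnor number mu = 7.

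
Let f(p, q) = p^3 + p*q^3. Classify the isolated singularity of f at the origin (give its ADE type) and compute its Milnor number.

Type E_7, Milnor number mu = 7.

The Hessian of f at 0 is [[0, 0], [0, 0]] with rank 0, so corank 2. A Groebner basis of the Jacobian ideal J(f) in C{p,q} is {p^3, p*q^2, 3*p^2 + q^3}; counting standard monomials gives mu = 7. Corank 2; j^3 = p^3 is a perfect cube, so E-series; the 4-jet and mu = 7 give E_7.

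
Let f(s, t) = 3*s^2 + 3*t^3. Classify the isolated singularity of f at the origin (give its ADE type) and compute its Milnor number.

Type A2, Milnor number mu = 2.

The Hessian of f at 0 has rank 1. Corank 1: A-series; mu = 2 gives A_2.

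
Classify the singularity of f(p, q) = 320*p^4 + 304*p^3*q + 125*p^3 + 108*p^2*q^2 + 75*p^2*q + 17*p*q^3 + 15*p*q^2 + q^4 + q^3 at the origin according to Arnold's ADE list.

E_7

The Hessian of f at 0 has rank 0. Corank 2; j^3 = (5*p + q)^3 is a perfect cube, so E-series; the 4-jet and mu = 7 give E_7.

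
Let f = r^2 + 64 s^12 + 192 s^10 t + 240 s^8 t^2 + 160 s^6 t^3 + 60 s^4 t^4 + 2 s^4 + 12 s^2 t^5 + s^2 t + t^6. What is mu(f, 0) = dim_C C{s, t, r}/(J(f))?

7

The Hessian of f at 0 has rank 1. Corank 2; j^3 = s^2*t has shape L^2 M (L != M), so D-series; mu = 7 gives D_7.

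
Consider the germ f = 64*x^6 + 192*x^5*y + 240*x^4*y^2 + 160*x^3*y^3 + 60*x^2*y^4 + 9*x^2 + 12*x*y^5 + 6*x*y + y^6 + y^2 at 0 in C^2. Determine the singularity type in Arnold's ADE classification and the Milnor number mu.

Type A_5, Milnor number mu = 5.

The Hessian of f at 0 is [[18, 6], [6, 2]] with rank 1, so corank 1. A Groebner basis of the Jacobian ideal J(f) in C{x,y} is {y^5, x + y/3}; counting standard monomials gives mu = 5. Corank 1: A-series; mu = 5 gives A_5.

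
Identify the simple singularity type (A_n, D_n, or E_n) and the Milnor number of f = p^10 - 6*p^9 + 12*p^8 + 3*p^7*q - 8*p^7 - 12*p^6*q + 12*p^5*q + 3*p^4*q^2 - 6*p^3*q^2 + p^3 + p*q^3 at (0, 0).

Type E_{7}, Milnor number mu = 7.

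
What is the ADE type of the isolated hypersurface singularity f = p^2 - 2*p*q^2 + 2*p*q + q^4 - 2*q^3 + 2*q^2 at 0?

A1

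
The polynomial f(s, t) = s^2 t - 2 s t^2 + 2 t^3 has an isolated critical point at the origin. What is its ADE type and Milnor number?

Type D4, Milnor number mu = 4.

The Hessian of f at 0 is [[0, 0], [0, 0]] with rank 0, so corank 2. A Groebner basis of the Jacobian ideal J(f) in C{s,t} is {t^3, s^2 + 2*t^2, s*t - t^2}; counting standard monomials gives mu = 4. Corank 2; j^3 = t*(s^2 - 2*s*t + 2*t^2) splits into three distinct lines over C (the quadratic factor has nonzero discriminant), so D_4.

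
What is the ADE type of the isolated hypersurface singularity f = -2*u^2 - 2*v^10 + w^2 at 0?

A_{9}

The Hessian of f at 0 has rank 2. Corank 1: A-series; mu = 9 gives A_9.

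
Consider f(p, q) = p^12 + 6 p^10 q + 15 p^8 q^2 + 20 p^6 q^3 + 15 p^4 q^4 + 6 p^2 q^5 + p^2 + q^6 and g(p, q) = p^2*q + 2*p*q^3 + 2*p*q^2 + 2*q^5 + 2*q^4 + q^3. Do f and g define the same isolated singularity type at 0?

No.

The Hessian of f at 0 has rank 1. Corank 1: A-series; mu = 5 gives A_5. The Hessian of g at 0 has rank 0. Corank 2; j^3 = q*(p + q)^2 has shape L^2 M (L != M), so D-series; mu = 6 gives D_6. f is A_5 but g is D_6, hence not right-equivalent.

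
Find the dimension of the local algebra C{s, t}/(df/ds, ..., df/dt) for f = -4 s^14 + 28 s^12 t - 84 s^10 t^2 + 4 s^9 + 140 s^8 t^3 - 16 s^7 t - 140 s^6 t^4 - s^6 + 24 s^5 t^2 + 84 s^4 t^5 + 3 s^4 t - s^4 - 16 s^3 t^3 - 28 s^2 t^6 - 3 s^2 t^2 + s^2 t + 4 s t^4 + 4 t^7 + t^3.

4

The Hessian of f at 0 has rank 0. Corank 2; j^3 = t*(s^2 + t^2) splits into three distinct lines over C (the quadratic factor has nonzero discriminant), so D_4.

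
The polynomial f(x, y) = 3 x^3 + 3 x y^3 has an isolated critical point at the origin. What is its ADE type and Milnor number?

The Hessian of f at 0 is [[0, 0], [0, 0]] with rank 0, so corank 2. A Groebner basis of the Jacobian ideal J(f) in C{x,y} is {x^3, x*y^2, 3*x^2 + y^3}; counting standard monomials gives mu = 7. Corank 2; j^3 = 3*x^3 is a perfect cube, so E-series; the 4-jet and mu = 7 give E_7.

Type E7, Milnor number mu = 7.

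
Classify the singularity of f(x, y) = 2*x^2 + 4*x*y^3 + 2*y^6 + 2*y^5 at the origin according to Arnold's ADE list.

A_{4}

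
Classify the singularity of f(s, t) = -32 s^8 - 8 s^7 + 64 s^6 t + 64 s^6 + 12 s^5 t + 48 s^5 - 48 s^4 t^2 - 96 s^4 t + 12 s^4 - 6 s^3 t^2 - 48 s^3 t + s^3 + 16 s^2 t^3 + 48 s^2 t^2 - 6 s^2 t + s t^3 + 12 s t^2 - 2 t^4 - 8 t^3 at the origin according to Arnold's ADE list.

The Hessian of f at 0 has rank 0. Corank 2; j^3 = (s - 2*t)^3 is a perfect cube, so E-series; the 4-jet and mu = 7 give E_7.

E_7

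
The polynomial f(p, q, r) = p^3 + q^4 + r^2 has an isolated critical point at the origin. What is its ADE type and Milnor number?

Type E6, Milnor number mu = 6.

The Hessian of f at 0 has rank 1. Corank 2; j^3 = p^3 is a perfect cube, so E-series; the 4-jet and mu = 6 give E_6.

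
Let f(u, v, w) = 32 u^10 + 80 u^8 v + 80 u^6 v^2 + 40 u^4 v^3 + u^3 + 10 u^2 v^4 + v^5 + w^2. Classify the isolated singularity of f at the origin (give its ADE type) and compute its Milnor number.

Type E8, Milnor number mu = 8.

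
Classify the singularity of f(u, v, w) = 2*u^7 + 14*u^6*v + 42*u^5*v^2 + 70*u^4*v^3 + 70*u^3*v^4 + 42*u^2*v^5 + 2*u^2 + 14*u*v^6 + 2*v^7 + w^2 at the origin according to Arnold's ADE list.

A_6

The Hessian of f at 0 has rank 2. Corank 1: A-series; mu = 6 gives A_6.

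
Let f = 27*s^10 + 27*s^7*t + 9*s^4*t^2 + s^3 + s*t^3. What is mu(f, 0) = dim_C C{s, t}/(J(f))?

7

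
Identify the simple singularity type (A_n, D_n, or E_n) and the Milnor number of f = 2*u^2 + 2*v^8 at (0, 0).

The Hessian of f at 0 is [[4, 0], [0, 0]] with rank 1, so corank 1. A Groebner basis of the Jacobian ideal J(f) in C{u,v} is {v^7, u}; counting standard monomials gives mu = 7. Corank 1: A-series; mu = 7 gives A_7.

Type A_7, Milnor number mu = 7.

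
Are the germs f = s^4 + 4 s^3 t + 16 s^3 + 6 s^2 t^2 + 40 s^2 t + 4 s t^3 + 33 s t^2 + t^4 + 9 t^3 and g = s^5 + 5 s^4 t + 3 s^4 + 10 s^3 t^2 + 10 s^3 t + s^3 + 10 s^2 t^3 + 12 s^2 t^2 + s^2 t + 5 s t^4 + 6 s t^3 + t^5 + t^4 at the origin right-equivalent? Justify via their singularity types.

The Hessian of f at 0 is [[0, 0], [0, 0]] with rank 0, so corank 2. A Groebner basis of the Jacobian ideal J(f) in C{s,t} is {s*t^2 + 48*s*t + 36*t^2, -64*s*t + t^3 - 48*t^2, s^2 + 7*s*t/4 + 3*t^2/4}; counting standard monomials gives mu = 5. Corank 2; j^3 = (s + t)*(4*s + 3*t)^2 has shape L^2 M (L != M), so D-series; mu = 5 gives D_5. The Hessian of g at 0 is [[0, 0], [0, 0]] with rank 0, so corank 2. A Groebner basis of the Jacobian ideal J(g) in C{s,t} is {s*t^2, -s*t/3 + t^3, s^2 + 4*s*t/3}; counting standard monomials gives mu = 5. Corank 2; j^3 = s^2*(s + t) has shape L^2 M (L != M), so D-series; mu = 5 gives D_5. Both have type D_5, hence right-equivalent.

Yes.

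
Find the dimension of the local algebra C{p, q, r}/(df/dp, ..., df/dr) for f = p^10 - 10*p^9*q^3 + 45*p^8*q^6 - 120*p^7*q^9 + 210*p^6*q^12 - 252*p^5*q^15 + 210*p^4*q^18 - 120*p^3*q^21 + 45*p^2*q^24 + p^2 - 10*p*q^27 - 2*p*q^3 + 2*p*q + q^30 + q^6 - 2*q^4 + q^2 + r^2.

9

The Hessian of f at 0 has rank 2. Corank 1: A-series; mu = 9 gives A_9.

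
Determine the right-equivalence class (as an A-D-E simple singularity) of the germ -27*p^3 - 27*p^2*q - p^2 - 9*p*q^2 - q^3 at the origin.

A_2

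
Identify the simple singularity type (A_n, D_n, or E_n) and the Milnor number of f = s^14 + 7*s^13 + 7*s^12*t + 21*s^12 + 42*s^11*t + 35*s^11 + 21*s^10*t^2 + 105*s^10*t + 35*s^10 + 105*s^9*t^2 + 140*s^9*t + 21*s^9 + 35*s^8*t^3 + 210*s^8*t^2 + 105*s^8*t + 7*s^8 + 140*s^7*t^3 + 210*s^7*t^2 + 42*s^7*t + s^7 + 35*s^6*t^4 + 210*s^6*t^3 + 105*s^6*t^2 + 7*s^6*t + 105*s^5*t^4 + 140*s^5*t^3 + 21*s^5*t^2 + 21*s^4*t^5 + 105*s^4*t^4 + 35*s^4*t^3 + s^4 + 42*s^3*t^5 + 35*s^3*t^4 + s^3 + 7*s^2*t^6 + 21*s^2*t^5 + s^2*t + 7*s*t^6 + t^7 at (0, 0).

The Hessian of f at 0 is [[0, 0], [0, 0]] with rank 0, so corank 2. A Groebner basis of the Jacobian ideal J(f) in C{s,t} is {-s*t/7 + t^6, s*t^2, s^2 + s*t}; counting standard monomials gives mu = 8. Corank 2; j^3 = s^2*(s + t) has shape L^2 M (L != M), so D-series; mu = 8 gives D_8.

Type D_{8}, Milnor number mu = 8.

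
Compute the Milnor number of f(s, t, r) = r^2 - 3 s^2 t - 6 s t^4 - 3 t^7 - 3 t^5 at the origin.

6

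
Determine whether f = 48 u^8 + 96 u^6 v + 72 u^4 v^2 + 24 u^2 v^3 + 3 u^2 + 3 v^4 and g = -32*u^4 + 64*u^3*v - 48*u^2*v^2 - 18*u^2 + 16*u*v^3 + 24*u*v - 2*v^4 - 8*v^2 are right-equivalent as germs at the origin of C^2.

Yes.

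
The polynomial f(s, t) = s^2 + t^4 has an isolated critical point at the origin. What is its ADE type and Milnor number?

The Hessian of f at 0 has rank 1. Corank 1: A-series; mu = 3 gives A_3.

Type A_{3}, Milnor number mu = 3.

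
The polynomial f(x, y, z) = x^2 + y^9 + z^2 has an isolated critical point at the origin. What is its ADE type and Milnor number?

The Hessian of f at 0 has rank 2. Corank 1: A-series; mu = 8 gives A_8.

Type A_{8}, Milnor number mu = 8.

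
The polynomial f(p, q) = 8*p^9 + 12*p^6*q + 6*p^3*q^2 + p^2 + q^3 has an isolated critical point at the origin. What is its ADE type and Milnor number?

The Hessian of f at 0 has rank 1. Corank 1: A-series; mu = 2 gives A_2.

Type A_2, Milnor number mu = 2.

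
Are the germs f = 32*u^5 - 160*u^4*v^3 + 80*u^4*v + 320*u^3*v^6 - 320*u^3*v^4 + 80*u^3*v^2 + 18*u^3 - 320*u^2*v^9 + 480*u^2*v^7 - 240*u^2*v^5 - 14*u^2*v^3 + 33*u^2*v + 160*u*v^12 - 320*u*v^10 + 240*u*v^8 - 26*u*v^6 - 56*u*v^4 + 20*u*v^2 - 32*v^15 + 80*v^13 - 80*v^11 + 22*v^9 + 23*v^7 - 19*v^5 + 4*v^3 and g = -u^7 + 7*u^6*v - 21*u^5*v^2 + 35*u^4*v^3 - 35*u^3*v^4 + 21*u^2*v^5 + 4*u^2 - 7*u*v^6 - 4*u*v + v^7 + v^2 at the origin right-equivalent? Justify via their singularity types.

The Hessian of f at 0 has rank 0. Corank 2; j^3 = (2*u + v)*(3*u + 2*v)^2 has shape L^2 M (L != M), so D-series; mu = 6 gives D_6. The Hessian of g at 0 has rank 1. Corank 1: A-series; mu = 6 gives A_6. f is D_6 but g is A_6, hence not right-equivalent.

No.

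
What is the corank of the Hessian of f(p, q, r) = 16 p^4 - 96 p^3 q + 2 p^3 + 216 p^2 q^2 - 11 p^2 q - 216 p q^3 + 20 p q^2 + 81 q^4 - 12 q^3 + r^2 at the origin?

2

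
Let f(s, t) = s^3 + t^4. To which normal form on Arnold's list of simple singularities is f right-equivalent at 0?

E6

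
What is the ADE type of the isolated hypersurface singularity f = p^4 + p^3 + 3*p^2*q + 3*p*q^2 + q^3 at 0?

E_{6}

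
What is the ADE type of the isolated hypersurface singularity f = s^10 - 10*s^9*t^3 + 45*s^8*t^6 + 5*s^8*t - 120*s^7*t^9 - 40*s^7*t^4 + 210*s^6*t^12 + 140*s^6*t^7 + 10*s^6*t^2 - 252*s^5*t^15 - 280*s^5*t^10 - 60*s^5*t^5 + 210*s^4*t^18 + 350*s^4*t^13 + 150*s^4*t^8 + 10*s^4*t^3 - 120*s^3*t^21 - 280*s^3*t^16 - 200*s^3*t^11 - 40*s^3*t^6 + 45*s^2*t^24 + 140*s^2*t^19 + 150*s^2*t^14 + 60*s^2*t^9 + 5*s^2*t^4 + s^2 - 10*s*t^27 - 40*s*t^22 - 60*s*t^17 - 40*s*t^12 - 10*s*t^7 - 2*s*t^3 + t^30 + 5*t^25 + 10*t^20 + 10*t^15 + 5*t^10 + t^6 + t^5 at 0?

The Hessian of f at 0 has rank 1. Corank 1: A-series; mu = 4 gives A_4.

A_4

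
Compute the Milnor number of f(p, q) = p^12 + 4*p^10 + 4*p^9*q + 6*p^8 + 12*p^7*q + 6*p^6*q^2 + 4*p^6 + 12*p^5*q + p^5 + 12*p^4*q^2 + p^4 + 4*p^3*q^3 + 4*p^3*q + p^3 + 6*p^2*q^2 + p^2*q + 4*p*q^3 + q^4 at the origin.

The Hessian of f at 0 is [[0, 0], [0, 0]] with rank 0, so corank 2. A Groebner basis of the Jacobian ideal J(f) in C{p,q} is {p*q^2, -p*q/4 + q^3, p^2 + p*q}; counting standard monomials gives mu = 5. Corank 2; j^3 = p^2*(p + q) has shape L^2 M (L != M), so D-series; mu = 5 gives D_5.

5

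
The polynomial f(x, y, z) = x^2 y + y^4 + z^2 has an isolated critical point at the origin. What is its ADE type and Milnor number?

The Hessian of f at 0 has rank 1. Corank 2; j^3 = x^2*y has shape L^2 M (L != M), so D-series; mu = 5 gives D_5.

Type D_5, Milnor number mu = 5.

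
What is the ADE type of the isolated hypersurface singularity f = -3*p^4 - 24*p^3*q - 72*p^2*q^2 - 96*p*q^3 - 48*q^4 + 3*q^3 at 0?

The Hessian of f at 0 has rank 0. Corank 2; j^3 = 3*q^3 is a perfect cube, so E-series; the 4-jet and mu = 6 give E_6.

E6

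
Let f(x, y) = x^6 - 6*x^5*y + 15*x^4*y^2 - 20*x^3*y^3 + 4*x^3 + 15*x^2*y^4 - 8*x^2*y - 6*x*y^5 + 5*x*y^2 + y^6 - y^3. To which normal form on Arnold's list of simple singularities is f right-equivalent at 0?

The Hessian of f at 0 has rank 0. Corank 2; j^3 = (x - y)*(2*x - y)^2 has shape L^2 M (L != M), so D-series; mu = 7 gives D_7.

D_{7}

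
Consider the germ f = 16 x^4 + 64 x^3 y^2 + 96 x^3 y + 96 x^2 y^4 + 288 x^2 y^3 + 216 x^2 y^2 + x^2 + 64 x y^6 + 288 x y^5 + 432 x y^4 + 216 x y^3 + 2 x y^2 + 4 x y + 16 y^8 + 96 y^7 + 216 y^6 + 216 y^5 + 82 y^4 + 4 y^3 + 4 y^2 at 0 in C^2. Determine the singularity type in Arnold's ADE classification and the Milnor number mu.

Type A_{3}, Milnor number mu = 3.

The Hessian of f at 0 has rank 1. Corank 1: A-series; mu = 3 gives A_3.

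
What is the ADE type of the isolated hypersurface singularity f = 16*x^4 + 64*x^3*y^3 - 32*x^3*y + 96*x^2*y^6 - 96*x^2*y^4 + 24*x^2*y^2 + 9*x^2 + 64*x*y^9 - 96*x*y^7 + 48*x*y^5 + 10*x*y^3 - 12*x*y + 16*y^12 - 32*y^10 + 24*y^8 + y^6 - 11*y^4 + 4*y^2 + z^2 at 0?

The Hessian of f at 0 has rank 2. Corank 1: A-series; mu = 3 gives A_3.

A3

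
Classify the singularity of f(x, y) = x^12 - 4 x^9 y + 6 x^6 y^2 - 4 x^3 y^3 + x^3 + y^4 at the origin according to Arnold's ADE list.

The Hessian of f at 0 has rank 0. Corank 2; j^3 = x^3 is a perfect cube, so E-series; the 4-jet and mu = 6 give E_6.

E_6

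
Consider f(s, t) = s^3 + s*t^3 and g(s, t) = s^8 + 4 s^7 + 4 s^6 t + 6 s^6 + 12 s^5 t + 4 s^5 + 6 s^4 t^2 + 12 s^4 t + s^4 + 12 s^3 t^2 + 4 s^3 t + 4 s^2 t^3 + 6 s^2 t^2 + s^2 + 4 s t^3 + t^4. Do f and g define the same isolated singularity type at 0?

No.

The Hessian of f at 0 has rank 0. Corank 2; j^3 = s^3 is a perfect cube, so E-series; the 4-jet and mu = 7 give E_7. The Hessian of g at 0 has rank 1. Corank 1: A-series; mu = 3 gives A_3. f is E_7 but g is A_3, hence not right-equivalent.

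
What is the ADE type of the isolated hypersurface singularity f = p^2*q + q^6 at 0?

The Hessian of f at 0 has rank 0. Corank 2; j^3 = p^2*q has shape L^2 M (L != M), so D-series; mu = 7 gives D_7.

D_7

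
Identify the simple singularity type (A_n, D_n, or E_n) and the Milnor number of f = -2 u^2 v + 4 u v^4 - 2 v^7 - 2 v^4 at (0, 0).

The Hessian of f at 0 has rank 0. Corank 2; j^3 = -2*u^2*v has shape L^2 M (L != M), so D-series; mu = 5 gives D_5.

Type D5, Milnor number mu = 5.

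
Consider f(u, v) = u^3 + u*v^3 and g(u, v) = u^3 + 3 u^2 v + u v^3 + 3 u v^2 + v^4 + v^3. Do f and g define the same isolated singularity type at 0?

Yes.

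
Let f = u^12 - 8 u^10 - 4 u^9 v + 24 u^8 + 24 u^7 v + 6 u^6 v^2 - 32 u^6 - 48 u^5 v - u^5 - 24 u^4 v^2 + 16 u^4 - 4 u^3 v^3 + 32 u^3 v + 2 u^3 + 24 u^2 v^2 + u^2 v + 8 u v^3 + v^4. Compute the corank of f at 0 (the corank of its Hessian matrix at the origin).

2

The Hessian at 0 is [[0, 0], [0, 0]] of rank 0; hence corank 2.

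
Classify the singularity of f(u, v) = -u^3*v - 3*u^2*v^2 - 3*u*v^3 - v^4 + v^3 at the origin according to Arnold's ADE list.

The Hessian of f at 0 has rank 0. Corank 2; j^3 = v^3 is a perfect cube, so E-series; the 4-jet and mu = 7 give E_7.

E_{7}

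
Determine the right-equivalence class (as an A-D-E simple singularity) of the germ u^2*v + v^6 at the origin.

The Hessian of f at 0 is [[0, 0], [0, 0]] with rank 0, so corank 2. A Groebner basis of the Jacobian ideal J(f) in C{u,v} is {u^2/6 + v^5, u^3, u*v}; counting standard monomials gives mu = 7. Corank 2; j^3 = u^2*v has shape L^2 M (L != M), so D-series; mu = 7 gives D_7.

D_7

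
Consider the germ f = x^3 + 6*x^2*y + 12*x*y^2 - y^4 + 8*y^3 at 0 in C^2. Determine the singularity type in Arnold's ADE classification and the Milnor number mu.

Type E_6, Milnor number mu = 6.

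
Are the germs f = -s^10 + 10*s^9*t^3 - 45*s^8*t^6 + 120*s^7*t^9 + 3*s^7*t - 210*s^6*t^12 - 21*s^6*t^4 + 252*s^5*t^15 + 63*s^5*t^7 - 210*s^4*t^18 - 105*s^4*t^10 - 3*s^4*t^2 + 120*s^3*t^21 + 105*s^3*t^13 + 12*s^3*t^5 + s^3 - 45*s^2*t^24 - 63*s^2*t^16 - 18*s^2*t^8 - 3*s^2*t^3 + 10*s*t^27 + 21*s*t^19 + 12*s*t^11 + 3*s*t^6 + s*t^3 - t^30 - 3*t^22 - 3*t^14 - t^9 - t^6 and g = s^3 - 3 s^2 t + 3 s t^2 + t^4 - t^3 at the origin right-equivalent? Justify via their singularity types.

The Hessian of f at 0 has rank 0. Corank 2; j^3 = s^3 is a perfect cube, so E-series; the 4-jet and mu = 7 give E_7. The Hessian of g at 0 has rank 0. Corank 2; j^3 = (s - t)^3 is a perfect cube, so E-series; the 4-jet and mu = 6 give E_6. f is E_7 but g is E_6, hence not right-equivalent.

No.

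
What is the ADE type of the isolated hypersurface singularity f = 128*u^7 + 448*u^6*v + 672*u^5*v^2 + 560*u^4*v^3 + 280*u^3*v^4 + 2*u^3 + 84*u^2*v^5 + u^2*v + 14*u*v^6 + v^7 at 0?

D8

The Hessian of f at 0 has rank 0. Corank 2; j^3 = u^2*(2*u + v) has shape L^2 M (L != M), so D-series; mu = 8 gives D_8.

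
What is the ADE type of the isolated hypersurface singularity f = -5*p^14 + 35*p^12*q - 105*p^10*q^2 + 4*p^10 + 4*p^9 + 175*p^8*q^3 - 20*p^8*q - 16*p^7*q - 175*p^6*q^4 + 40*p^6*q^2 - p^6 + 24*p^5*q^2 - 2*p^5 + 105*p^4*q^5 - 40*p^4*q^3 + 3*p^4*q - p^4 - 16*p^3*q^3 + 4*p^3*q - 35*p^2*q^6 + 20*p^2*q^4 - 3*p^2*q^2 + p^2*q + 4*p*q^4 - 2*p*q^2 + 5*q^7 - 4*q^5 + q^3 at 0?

D_8

The Hessian of f at 0 is [[0, 0], [0, 0]] with rank 0, so corank 2. A Groebner basis of the Jacobian ideal J(f) in C{p,q} is {-p^2/20 + p*q^3 + 19*p*q^2/20 + 3*p*q/10 - 3*q^3/4 - q^2/4, 5*p^2/12 + 17*p*q^2/12 - 5*p*q/6 + q^4 - 17*q^3/12 + 5*q^2/12, p^3 + 79*p^2/60 - 101*p*q^2/60 - 97*p*q/30 + q^3/12 + 23*q^2/12, p^2*q + 7*p^2/15 - 23*p*q^2/15 - 17*p*q/15 + q^3/3 + 2*q^2/3}; counting standard monomials gives mu = 8. Corank 2; j^3 = q*(p - q)^2 has shape L^2 M (L != M), so D-series; mu = 8 gives D_8.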